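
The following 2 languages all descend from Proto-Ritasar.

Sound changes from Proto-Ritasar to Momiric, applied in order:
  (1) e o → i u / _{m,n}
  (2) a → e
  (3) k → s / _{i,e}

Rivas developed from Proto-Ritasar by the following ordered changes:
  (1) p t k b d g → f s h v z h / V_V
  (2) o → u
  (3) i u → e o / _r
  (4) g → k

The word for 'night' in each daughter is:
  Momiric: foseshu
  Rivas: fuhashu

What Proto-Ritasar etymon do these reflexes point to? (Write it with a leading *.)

Position 2: Momiric has o, Rivas has u. Momiric preserves o here (none of its changes turn any other segment into o), so the proto-segment is *o.
Position 3: Momiric has s, Rivas has h. Taking the neighbouring segments as reconstructed: Momiric s could go back to *k or *s; Rivas h could go back to *k or *g or *h — the one source consistent with every daughter is *k.
Position 4: Momiric has e, Rivas has a. Rivas preserves a here (none of its changes turn any other segment into a), so the proto-segment is *a.
The remaining positions agree across the daughters. Check the candidate against every language:
Momiric: *fokashu > fokeshu > foseshu  (by vowel merger, palatalisation)
Rivas: *fokashu > fohashu > fuhashu  (by intervocalic lenition, vowel merger)
Only *fokashu yields all of Momiric foseshu, Rivas fuhashu.

*fokashu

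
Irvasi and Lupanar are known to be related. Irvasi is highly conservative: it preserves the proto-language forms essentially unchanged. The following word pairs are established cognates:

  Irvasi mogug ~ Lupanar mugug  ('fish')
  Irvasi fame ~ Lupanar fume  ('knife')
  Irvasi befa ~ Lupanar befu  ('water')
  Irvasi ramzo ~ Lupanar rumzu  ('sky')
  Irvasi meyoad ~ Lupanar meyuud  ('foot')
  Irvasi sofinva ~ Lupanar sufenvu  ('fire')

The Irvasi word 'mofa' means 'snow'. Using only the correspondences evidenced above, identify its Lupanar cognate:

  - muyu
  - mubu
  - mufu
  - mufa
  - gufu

sofinva ~ sufenvu — Irvasi o corresponds to Lupanar u after a consonant, before a labial obstruent.
befa ~ befu, sofinva ~ sufenvu — Irvasi a corresponds to Lupanar u word-finally.
Applying these to Irvasi 'mofa':
  mofa → mufa   (o→u after a consonant, before a labial obstruent)
  mufa → mufu   (a→u word-finally)
So the Lupanar cognate is 'mufu'.

mufu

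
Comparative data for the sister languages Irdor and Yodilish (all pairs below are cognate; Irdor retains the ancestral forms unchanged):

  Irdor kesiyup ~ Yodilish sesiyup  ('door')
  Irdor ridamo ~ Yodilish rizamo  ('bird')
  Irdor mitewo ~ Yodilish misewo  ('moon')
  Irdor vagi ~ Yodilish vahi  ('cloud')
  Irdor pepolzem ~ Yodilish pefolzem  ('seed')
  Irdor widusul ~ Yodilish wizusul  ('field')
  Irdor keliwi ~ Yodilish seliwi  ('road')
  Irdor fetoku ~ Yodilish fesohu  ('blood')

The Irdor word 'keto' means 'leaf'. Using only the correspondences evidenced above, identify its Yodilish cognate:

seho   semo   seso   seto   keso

kesiyup ~ sesiyup, keliwi ~ seliwi — Irdor k corresponds to Yodilish s word-initially before a front vowel.
fetoku ~ fesohu — Irdor t corresponds to Yodilish s between vowels (before a back vowel).
Applying these to Irdor 'keto':
  keto → seto   (k→s word-initially before a front vowel)
  seto → seso   (t→s between vowels (before a back vowel))
So the Yodilish cognate is 'seso'.

seso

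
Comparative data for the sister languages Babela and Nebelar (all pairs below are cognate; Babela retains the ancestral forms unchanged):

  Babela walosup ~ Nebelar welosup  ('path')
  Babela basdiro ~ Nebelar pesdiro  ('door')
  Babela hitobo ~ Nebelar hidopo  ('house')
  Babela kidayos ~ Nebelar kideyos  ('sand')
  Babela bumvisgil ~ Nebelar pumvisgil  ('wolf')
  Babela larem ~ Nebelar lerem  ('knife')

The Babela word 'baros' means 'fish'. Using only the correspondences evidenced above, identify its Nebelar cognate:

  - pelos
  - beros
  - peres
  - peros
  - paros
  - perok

basdiro ~ pesdiro — Babela b corresponds to Nebelar p word-initially before a back vowel.
larem ~ lerem — Babela a corresponds to Nebelar e after a consonant, before r.
Applying these to Babela 'baros':
  baros → paros   (b→p word-initially before a back vowel)
  paros → peros   (a→e after a consonant, before r)
So the Nebelar cognate is 'peros'.

peros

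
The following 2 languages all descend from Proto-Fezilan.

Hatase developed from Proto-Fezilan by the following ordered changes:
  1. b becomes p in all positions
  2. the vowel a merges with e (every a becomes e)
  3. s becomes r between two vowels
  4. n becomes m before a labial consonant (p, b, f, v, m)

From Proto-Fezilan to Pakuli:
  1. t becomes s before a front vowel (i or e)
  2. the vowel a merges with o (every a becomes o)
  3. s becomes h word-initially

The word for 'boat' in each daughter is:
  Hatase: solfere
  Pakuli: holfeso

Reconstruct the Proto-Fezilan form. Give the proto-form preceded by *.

Position 6: Hatase has r, Pakuli has s. Taking the neighbouring segments as reconstructed: Hatase r could go back to *s or *r; Pakuli s can only go back to *s — the one source consistent with every daughter is *s.
Position 7: Hatase has e, Pakuli has o. Taking the neighbouring segments as reconstructed: Hatase e could go back to *a or *e; Pakuli o could go back to *a or *o — the one source consistent with every daughter is *a.
Position 1: Hatase has s, Pakuli has h. Hatase preserves s here (none of its changes turn any other segment into s), so the proto-segment is *s.
This points to *solfesa. Verify forward in each daughter:
Hatase: *solfesa > solfese > solfere  (by vowel merger, rhotacism)
Pakuli: start from *solfesa.
  rule 1: no change — solfesa
  rule 2 (vowel merger): solfesa → solfeso
  rule 3 (debuccalisation): solfeso → holfeso
  ⇒ Pakuli holfeso
No other proto-form is consistent with every reflex, so the reconstruction is *solfesa.

*solfesa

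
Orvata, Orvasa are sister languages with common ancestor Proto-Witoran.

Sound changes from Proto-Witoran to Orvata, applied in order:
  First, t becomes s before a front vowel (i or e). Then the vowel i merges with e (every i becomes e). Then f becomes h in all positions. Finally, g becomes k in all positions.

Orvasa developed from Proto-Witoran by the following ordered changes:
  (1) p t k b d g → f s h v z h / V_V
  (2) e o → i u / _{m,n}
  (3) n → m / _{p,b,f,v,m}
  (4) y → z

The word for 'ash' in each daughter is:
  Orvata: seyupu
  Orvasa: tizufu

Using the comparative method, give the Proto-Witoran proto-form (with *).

*tiyupu

Position 3: Orvata has y, Orvasa has z. Orvata preserves y here (none of its changes turn any other segment into y), so the proto-segment is *y.
Position 2: Orvata has e, Orvasa has i. Taking the neighbouring segments as reconstructed: Orvata e could go back to *e or *i; Orvasa i can only go back to *i — the one source consistent with every daughter is *i.
Position 1: Orvata has s, Orvasa has t. Orvasa preserves t here (none of its changes turn any other segment into t), so the proto-segment is *t.
Continuing position by position gives *tiyupu; check it forward:
Orvata: *tiyupu
  tiyupu → siyupu   [palatalisation]
  siyupu → seyupu   [vowel merger]
  seyupu (rule 3 does not apply)
  seyupu (rule 4 does not apply)
  giving Orvata seyupu.
Orvasa: *tiyupu > tiyufu > tizufu  (by intervocalic lenition, unconditioned shift)
Only *tiyupu yields all of Orvata seyupu, Orvasa tizufu.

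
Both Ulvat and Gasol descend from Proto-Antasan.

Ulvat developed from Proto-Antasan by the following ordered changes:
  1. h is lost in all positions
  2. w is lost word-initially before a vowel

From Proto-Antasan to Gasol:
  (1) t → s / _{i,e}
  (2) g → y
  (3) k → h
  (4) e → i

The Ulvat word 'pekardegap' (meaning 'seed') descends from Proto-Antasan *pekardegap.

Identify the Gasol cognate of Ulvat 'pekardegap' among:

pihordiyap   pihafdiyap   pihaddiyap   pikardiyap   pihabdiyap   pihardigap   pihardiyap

Gasol: *pekardegap > pekardeyap > pehardeyap > pihardiyap  (by unconditioned shift, unconditioned shift, vowel merger)
Among the options, 'pihardiyap' alone shows every Gasol change applied in order.

pihardiyap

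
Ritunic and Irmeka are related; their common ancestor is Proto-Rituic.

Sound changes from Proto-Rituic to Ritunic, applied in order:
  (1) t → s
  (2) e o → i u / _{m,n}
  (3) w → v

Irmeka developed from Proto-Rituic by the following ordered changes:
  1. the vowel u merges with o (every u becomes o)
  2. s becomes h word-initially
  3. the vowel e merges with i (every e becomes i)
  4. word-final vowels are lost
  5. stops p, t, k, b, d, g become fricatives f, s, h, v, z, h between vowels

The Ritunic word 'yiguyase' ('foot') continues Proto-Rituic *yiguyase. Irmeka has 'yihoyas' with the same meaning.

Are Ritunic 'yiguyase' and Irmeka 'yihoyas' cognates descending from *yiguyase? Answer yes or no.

Derive the expected Irmeka reflex of *yiguyase:
Irmeka: start from *yiguyase.
  rule 1 (vowel merger): yiguyase → yigoyase
  rule 2: no change — yigoyase
  rule 3 (vowel merger): yigoyase → yigoyasi
  rule 4 (apocope): yigoyasi → yigoyas
  rule 5 (intervocalic lenition): yigoyas → yihoyas
  ⇒ Irmeka yihoyas
Irmeka 'yihoyas' matches the regular reflex exactly, so the pair is cognate.

yes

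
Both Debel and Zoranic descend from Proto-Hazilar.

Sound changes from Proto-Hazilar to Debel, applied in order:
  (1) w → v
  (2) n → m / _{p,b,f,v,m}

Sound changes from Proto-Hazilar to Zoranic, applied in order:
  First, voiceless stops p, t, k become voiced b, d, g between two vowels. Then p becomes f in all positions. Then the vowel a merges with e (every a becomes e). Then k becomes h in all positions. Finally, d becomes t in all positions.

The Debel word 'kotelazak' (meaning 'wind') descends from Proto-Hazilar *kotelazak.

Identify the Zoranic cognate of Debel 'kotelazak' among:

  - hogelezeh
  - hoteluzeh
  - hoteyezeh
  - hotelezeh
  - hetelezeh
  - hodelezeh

Zoranic: *kotelazak > kodelazak > kodelezek > hodelezeh > hotelezeh  (by intervocalic voicing, vowel merger, unconditioned shift, unconditioned shift)
The other candidates each miss or misapply at least one Zoranic change.

hotelezeh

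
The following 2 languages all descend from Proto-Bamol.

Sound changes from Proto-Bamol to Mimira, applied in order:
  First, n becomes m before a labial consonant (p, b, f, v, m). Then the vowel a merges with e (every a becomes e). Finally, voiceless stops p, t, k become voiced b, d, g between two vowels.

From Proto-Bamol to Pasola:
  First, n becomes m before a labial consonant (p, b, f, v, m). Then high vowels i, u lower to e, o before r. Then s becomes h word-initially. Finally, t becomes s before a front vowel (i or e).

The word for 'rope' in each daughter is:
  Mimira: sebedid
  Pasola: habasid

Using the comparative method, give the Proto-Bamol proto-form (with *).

*sabatid

Position 1: Mimira has s, Pasola has h. Mimira preserves s here (none of its changes turn any other segment into s), so the proto-segment is *s.
Position 4: Mimira has e, Pasola has a. Pasola preserves a here (none of its changes turn any other segment into a), so the proto-segment is *a.
Verify the candidate proto-form against each daughter:
Mimira: *sabatid > sebetid > sebedid  (by vowel merger, intervocalic voicing)
Pasola: start from *sabatid.
  rule 1: no change — sabatid
  rule 2: no change — sabatid
  rule 3 (debuccalisation): sabatid → habatid
  rule 4 (palatalisation): habatid → habasid
  ⇒ Pasola habasid
*sabatid is the unique common source.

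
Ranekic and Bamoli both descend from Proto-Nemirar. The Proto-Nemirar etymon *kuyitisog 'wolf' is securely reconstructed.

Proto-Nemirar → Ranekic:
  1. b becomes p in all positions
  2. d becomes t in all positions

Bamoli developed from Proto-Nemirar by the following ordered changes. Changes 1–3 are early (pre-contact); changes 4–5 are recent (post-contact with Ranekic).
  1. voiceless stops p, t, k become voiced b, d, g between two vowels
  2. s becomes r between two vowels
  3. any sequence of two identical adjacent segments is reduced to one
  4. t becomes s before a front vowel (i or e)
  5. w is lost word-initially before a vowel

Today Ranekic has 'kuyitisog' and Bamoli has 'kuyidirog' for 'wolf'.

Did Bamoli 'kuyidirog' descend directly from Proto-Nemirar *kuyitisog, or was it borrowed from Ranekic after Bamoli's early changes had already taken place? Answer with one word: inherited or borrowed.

If inherited, *kuyitisog would pass through all of Bamoli's changes:
Bamoli: start from *kuyitisog.
  rule 1 (intervocalic voicing): kuyitisog → kuyidisog
  rule 2 (rhotacism): kuyidisog → kuyidirog
  rule 3: no change — kuyidirog
  rule 4: no change — kuyidirog
  rule 5: no change — kuyidirog
  ⇒ Bamoli kuyidirog
If borrowed from Ranekic 'kuyitisog' after the early changes, it would undergo only the recent ones:
  rule 4 (palatalisation): kuyitisog → kuyisisog
  rule 5 (glide loss): no change (kuyisisog)
  ⇒ as a loan: kuyisisog
Bamoli 'kuyidirog' matches the inherited outcome exactly, so it is an inherited cognate, not a loan.

inherited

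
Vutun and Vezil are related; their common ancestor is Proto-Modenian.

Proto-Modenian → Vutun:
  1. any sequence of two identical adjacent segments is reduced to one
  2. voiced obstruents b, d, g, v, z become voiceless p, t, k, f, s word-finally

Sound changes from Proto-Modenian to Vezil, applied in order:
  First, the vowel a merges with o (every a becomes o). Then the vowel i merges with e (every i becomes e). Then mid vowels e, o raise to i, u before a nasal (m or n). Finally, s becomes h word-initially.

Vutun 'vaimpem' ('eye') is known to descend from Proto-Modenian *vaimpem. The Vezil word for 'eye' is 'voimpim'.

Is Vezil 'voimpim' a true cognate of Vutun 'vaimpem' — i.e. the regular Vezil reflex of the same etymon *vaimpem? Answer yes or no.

yes

Derive the expected Vezil reflex of *vaimpem:
Vezil: *vaimpem
  vaimpem → voimpem   [vowel merger]
  voimpem → voempem   [vowel merger]
  voempem → voimpim   [pre-nasal raising]
  voimpim (rule 4 does not apply)
  giving Vezil voimpim.
Vezil 'voimpim' matches the regular reflex exactly, so the pair is cognate.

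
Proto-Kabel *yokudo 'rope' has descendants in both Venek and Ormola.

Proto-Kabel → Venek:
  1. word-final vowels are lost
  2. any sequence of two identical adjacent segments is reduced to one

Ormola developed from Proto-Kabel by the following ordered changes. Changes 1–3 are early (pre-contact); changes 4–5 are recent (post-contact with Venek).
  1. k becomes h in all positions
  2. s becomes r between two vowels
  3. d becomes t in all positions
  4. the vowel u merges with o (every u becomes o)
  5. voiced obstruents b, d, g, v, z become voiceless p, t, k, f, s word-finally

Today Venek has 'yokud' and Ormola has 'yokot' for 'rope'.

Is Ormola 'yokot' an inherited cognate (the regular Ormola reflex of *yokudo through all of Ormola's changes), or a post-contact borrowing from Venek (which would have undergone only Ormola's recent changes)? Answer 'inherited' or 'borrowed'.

If inherited, *yokudo would pass through all of Ormola's changes:
Ormola: *yokudo > yohudo > yohuto > yohoto  (by unconditioned shift, unconditioned shift, vowel merger)
If borrowed from Venek 'yokud' after the early changes, it would undergo only the recent ones:
  rule 4 (vowel merger): yokud → yokod
  rule 5 (final devoicing): yokod → yokot
  ⇒ as a loan: yokot
Ormola 'yokot' matches the loan outcome 'yokot', not the inherited 'yohoto' — it skipped the early Ormola changes, so it was borrowed from Venek.

borrowed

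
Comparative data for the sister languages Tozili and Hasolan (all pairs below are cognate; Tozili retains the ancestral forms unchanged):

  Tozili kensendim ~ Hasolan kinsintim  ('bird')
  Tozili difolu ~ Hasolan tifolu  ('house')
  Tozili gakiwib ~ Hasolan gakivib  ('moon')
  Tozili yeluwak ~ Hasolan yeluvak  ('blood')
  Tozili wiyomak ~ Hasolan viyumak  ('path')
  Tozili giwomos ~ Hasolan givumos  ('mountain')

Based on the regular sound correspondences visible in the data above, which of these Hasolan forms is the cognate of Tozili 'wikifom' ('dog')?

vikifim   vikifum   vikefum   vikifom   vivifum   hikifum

vikifum

wiyomak ~ viyumak — Tozili w corresponds to Hasolan v word-initially before a front vowel.
wiyomak ~ viyumak, giwomos ~ givumos — Tozili o corresponds to Hasolan u after a consonant, before a nasal.
Applying these to Tozili 'wikifom':
  wikifom → vikifom   (w→v word-initially before a front vowel)
  vikifom → vikifum   (o→u after a consonant, before a nasal)
So the Hasolan cognate is 'vikifum'.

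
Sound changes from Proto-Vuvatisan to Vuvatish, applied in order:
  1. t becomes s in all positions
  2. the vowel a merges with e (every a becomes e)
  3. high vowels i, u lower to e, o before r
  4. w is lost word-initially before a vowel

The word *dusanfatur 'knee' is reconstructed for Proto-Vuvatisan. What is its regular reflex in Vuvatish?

Vuvatish: *dusanfatur > dusanfasur > dusenfesur > dusenfesor  (by unconditioned shift, vowel merger, pre-rhotic lowering)

dusenfesor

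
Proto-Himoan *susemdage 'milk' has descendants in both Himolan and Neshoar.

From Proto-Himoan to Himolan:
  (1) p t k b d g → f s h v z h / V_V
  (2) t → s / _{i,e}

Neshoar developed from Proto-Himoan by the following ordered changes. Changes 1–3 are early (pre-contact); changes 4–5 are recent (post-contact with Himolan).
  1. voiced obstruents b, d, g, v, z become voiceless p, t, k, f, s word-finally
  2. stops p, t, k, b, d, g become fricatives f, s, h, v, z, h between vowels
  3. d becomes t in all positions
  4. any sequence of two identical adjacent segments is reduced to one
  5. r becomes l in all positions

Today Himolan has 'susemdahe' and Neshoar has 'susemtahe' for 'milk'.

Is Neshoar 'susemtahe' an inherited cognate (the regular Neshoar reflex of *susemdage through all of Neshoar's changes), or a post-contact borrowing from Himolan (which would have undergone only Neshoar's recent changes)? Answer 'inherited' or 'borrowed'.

inherited

If inherited, *susemdage would pass through all of Neshoar's changes:
Neshoar: start from *susemdage.
  rule 1: no change — susemdage
  rule 2 (intervocalic lenition): susemdage → susemdahe
  rule 3 (unconditioned shift): susemdahe → susemtahe
  rule 4: no change — susemtahe
  rule 5: no change — susemtahe
  ⇒ Neshoar susemtahe
If borrowed from Himolan 'susemdahe' after the early changes, it would undergo only the recent ones:
  rule 4 (degemination): no change (susemdahe)
  rule 5 (unconditioned shift): no change (susemdahe)
  ⇒ as a loan: susemdahe
Neshoar 'susemtahe' matches the inherited outcome exactly, so it is an inherited cognate, not a loan.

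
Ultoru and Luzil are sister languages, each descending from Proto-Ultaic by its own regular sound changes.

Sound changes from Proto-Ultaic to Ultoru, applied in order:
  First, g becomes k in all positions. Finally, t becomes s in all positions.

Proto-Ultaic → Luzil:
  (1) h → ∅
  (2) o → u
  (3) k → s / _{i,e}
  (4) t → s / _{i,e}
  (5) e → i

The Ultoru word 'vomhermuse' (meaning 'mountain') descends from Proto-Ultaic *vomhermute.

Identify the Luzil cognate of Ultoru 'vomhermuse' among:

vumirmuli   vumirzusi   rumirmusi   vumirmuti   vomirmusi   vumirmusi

Luzil: *vomhermute
  vomhermute → vomermute   [h-loss]
  vomermute → vumermute   [vowel merger]
  vumermute (rule 3 does not apply)
  vumermute → vumermuse   [palatalisation]
  vumermuse → vumirmusi   [vowel merger]
  giving Luzil vumirmusi.
Only 'vumirmusi' matches the regular Luzil development of *vomhermute.

vumirmusi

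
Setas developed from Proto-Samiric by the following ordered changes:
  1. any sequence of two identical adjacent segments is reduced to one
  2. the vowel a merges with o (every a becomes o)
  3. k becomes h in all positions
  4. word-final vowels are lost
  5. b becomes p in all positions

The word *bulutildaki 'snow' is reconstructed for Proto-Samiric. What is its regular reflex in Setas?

Setas: start from *bulutildaki.
  rule 1: no change — bulutildaki
  rule 2 (vowel merger): bulutildaki → bulutildoki
  rule 3 (unconditioned shift): bulutildoki → bulutildohi
  rule 4 (apocope): bulutildohi → bulutildoh
  rule 5 (unconditioned shift): bulutildoh → pulutildoh
  ⇒ Setas pulutildoh

pulutildoh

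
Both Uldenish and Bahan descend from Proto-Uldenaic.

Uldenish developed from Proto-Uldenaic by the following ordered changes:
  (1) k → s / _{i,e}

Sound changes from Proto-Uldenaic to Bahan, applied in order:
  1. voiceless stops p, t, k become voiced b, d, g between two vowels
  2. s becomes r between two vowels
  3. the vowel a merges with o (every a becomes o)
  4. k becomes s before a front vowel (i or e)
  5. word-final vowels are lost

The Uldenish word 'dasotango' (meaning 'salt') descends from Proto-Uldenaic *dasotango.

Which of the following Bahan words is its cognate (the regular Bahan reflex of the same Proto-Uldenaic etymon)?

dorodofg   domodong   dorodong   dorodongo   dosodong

dorodong

Bahan: *dasotango
  dasotango → dasodango   [intervocalic voicing]
  dasodango → darodango   [rhotacism]
  darodango → dorodongo   [vowel merger]
  dorodongo (rule 4 does not apply)
  dorodongo → dorodong   [apocope]
  giving Bahan dorodong.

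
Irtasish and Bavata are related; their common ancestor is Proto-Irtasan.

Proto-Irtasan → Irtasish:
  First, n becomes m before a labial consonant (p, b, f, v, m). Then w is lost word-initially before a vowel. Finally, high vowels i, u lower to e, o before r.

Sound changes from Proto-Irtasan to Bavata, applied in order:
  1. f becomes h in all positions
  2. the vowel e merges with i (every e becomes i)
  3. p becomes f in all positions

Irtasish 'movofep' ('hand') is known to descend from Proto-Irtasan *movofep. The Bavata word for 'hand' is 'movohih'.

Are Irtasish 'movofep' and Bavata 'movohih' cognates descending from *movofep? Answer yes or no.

Derive the expected Bavata reflex of *movofep:
Bavata: *movofep
  movofep → movohep   [unconditioned shift]
  movohep → movohip   [vowel merger]
  movohip → movohif   [unconditioned shift]
  giving Bavata movohif.
The regular Bavata reflex would be 'movohif', but the attested form is 'movohih'. The correspondence is irregular, so they are not cognates (the Bavata form has a different source).

no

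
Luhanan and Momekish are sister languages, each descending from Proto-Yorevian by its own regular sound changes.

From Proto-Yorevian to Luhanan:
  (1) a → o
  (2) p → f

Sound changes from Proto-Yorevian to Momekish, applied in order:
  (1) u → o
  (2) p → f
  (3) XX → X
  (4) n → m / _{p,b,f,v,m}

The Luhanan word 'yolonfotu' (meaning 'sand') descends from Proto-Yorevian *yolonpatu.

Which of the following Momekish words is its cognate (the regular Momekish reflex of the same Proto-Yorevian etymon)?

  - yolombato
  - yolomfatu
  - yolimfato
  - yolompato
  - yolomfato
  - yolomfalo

yolomfato

Momekish: *yolonpatu
  yolonpatu → yolonpato   [vowel merger]
  yolonpato → yolonfato   [unconditioned shift]
  yolonfato (rule 3 does not apply)
  yolonfato → yolomfato   [nasal place assimilation]
  giving Momekish yolomfato.
Among the options, 'yolomfato' alone shows every Momekish change applied in order.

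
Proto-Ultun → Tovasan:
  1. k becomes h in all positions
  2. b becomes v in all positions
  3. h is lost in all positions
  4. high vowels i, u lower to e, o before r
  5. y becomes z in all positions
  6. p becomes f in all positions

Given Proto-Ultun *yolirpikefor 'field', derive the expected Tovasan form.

Tovasan: *yolirpikefor
  yolirpikefor → yolirpihefor   [unconditioned shift]
  yolirpihefor (rule 2 does not apply)
  yolirpihefor → yolirpiefor   [h-loss]
  yolirpiefor → yolerpiefor   [pre-rhotic lowering]
  yolerpiefor → zolerpiefor   [unconditioned shift]
  zolerpiefor → zolerfiefor   [unconditioned shift]
  giving Tovasan zolerfiefor.

zolerfiefor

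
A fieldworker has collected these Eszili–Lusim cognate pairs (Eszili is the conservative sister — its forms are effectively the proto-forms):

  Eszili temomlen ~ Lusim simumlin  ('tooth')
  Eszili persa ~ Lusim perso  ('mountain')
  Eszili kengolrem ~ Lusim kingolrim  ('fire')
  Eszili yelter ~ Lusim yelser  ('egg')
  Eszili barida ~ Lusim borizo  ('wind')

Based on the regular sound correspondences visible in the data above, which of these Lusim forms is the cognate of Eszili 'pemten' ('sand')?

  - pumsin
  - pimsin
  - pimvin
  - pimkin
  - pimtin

pimsin

temomlen ~ simumlin, kengolrem ~ kingolrim — Eszili e corresponds to Lusim i after a consonant, before a nasal.
yelter ~ yelser — Eszili t corresponds to Lusim s after a consonant, before a front vowel.
temomlen ~ simumlin, kengolrem ~ kingolrim — Eszili e corresponds to Lusim i after a consonant, before a nasal.
Applying these to Eszili 'pemten':
  pemten → pimten   (e→i after a consonant, before a nasal)
  pimten → pimsen   (t→s after a consonant, before a front vowel)
  pimsen → pimsin   (e→i after a consonant, before a nasal)
So the Lusim cognate is 'pimsin'.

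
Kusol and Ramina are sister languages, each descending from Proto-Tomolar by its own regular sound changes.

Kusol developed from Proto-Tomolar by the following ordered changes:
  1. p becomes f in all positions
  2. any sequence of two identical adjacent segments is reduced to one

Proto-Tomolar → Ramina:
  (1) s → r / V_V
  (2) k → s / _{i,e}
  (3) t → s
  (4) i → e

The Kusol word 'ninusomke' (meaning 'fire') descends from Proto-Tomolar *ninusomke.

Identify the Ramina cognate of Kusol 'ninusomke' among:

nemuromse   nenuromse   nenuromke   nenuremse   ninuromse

nenuromse

Ramina: start from *ninusomke.
  rule 1 (rhotacism): ninusomke → ninuromke
  rule 2 (palatalisation): ninuromke → ninuromse
  rule 3: no change — ninuromse
  rule 4 (vowel merger): ninuromse → nenuromse
  ⇒ Ramina nenuromse
Only 'nenuromse' matches the regular Ramina development of *ninusomke.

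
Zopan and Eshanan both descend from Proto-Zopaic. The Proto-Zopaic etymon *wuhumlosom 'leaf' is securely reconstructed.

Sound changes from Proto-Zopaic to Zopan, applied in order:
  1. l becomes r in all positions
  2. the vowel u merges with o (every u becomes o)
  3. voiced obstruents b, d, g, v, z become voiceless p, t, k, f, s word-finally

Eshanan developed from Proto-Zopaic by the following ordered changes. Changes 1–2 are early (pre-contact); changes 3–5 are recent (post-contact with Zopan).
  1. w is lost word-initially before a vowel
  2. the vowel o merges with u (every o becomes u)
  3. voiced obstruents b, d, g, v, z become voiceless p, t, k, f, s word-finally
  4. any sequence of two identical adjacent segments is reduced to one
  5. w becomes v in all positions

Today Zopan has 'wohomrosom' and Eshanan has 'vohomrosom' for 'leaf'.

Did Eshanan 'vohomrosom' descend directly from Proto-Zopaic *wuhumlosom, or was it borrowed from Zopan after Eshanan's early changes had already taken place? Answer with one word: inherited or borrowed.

borrowed

If inherited, *wuhumlosom would pass through all of Eshanan's changes:
Eshanan: start from *wuhumlosom.
  rule 1 (glide loss): wuhumlosom → uhumlosom
  rule 2 (vowel merger): uhumlosom → uhumlusum
  rule 3: no change — uhumlusum
  rule 4: no change — uhumlusum
  rule 5: no change — uhumlusum
  ⇒ Eshanan uhumlusum
If borrowed from Zopan 'wohomrosom' after the early changes, it would undergo only the recent ones:
  rule 3 (final devoicing): no change (wohomrosom)
  rule 4 (degemination): no change (wohomrosom)
  rule 5 (unconditioned shift): wohomrosom → vohomrosom
  ⇒ as a loan: vohomrosom
Eshanan 'vohomrosom' matches the loan outcome 'vohomrosom', not the inherited 'uhumlusum' — it skipped the early Eshanan changes, so it was borrowed from Zopan.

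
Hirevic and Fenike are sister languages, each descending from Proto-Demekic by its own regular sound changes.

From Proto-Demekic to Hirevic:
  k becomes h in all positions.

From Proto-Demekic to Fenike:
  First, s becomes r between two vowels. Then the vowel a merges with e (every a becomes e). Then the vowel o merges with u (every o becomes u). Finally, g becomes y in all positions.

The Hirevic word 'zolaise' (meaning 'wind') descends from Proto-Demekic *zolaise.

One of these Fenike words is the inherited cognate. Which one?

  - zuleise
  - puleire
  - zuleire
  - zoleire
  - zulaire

Fenike: *zolaise > zolaire > zoleire > zuleire  (by rhotacism, vowel merger, vowel merger)

zuleire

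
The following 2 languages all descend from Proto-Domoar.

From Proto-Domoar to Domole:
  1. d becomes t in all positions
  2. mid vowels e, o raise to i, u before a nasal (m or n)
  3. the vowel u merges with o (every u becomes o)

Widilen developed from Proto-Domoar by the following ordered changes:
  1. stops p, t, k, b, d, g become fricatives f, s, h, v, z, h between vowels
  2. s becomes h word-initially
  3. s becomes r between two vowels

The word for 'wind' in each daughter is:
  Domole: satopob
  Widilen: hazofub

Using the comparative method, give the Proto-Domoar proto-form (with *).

Position 3: Domole has t, Widilen has z. Taking the neighbouring segments as reconstructed: Domole t could go back to *t or *d; Widilen z could go back to *d or *z — the one source consistent with every daughter is *d.
Position 5: Domole has p, Widilen has f. Domole preserves p here (none of its changes turn any other segment into p), so the proto-segment is *p.
Position 6: Domole has o, Widilen has u. Widilen preserves u here (none of its changes turn any other segment into u), so the proto-segment is *u.
Verify the candidate proto-form against each daughter:
Domole: *sadopub > satopub > satopob  (by unconditioned shift, vowel merger)
Widilen: start from *sadopub.
  rule 1 (intervocalic lenition): sadopub → sazofub
  rule 2 (debuccalisation): sazofub → hazofub
  rule 3: no change — hazofub
  ⇒ Widilen hazofub
*sadopub is the unique common source.

*sadopub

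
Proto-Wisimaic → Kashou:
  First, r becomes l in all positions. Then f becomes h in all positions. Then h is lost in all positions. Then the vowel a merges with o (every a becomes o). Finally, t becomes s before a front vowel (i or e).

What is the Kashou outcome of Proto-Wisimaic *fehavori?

eovoli

Kashou: *fehavori
  fehavori → fehavoli   [unconditioned shift]
  fehavoli → hehavoli   [unconditioned shift]
  hehavoli → eavoli   [h-loss]
  eavoli → eovoli   [vowel merger]
  eovoli (rule 5 does not apply)
  giving Kashou eovoli.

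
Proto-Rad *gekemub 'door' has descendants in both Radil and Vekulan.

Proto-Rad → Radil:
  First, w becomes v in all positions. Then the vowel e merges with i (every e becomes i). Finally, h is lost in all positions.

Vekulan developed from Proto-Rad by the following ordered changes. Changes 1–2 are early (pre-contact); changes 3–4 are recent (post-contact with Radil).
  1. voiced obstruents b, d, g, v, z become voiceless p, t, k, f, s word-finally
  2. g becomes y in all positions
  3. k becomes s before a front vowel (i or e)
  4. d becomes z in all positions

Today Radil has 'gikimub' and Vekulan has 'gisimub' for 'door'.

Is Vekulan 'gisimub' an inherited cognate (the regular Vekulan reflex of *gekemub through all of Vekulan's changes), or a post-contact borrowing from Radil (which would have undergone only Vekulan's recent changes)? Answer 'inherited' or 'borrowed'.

If inherited, *gekemub would pass through all of Vekulan's changes:
Vekulan: *gekemub
  gekemub → gekemup   [final devoicing]
  gekemup → yekemup   [unconditioned shift]
  yekemup → yesemup   [palatalisation]
  yesemup (rule 4 does not apply)
  giving Vekulan yesemup.
If borrowed from Radil 'gikimub' after the early changes, it would undergo only the recent ones:
  rule 3 (palatalisation): gikimub → gisimub
  rule 4 (unconditioned shift): no change (gisimub)
  ⇒ as a loan: gisimub
Vekulan 'gisimub' matches the loan outcome 'gisimub', not the inherited 'yesemup' — it skipped the early Vekulan changes, so it was borrowed from Radil.

borrowed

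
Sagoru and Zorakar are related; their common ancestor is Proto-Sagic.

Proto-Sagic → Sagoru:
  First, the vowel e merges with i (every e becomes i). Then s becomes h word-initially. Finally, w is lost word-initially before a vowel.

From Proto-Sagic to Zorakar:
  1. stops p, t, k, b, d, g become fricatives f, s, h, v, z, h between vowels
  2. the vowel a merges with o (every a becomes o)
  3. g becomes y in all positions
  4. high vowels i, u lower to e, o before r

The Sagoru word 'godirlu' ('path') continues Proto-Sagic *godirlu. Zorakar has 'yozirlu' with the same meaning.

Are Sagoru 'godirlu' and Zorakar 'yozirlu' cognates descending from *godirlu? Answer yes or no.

Derive the expected Zorakar reflex of *godirlu:
Zorakar: *godirlu > gozirlu > yozirlu > yozerlu  (by intervocalic lenition, unconditioned shift, pre-rhotic lowering)
The regular Zorakar reflex would be 'yozerlu', but the attested form is 'yozirlu'. The correspondence is irregular, so they are not cognates (the Zorakar form has a different source).

no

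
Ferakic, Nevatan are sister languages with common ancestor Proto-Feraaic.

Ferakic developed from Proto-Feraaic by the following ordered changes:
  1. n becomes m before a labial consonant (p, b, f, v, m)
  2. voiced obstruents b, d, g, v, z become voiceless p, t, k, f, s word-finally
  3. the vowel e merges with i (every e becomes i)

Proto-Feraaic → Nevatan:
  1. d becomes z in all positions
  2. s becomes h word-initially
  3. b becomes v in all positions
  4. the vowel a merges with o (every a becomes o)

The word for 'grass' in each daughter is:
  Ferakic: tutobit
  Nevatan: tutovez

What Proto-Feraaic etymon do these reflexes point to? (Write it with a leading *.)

Position 6: Ferakic has i, Nevatan has e. Nevatan preserves e here (none of its changes turn any other segment into e), so the proto-segment is *e.
Position 7: Ferakic has t, Nevatan has z. Taking the neighbouring segments as reconstructed: Ferakic t could go back to *t or *d; Nevatan z could go back to *d or *z — the one source consistent with every daughter is *d.
Verify the candidate proto-form against each daughter:
Ferakic: *tutobed
  tutobed (rule 1 does not apply)
  tutobed → tutobet   [final devoicing]
  tutobet → tutobit   [vowel merger]
  giving Ferakic tutobit.
Nevatan: start from *tutobed.
  rule 1 (unconditioned shift): tutobed → tutobez
  rule 2: no change — tutobez
  rule 3 (unconditioned shift): tutobez → tutovez
  rule 4: no change — tutovez
  ⇒ Nevatan tutovez
Only *tutobed yields all of Ferakic tutobit, Nevatan tutovez.

*tutobed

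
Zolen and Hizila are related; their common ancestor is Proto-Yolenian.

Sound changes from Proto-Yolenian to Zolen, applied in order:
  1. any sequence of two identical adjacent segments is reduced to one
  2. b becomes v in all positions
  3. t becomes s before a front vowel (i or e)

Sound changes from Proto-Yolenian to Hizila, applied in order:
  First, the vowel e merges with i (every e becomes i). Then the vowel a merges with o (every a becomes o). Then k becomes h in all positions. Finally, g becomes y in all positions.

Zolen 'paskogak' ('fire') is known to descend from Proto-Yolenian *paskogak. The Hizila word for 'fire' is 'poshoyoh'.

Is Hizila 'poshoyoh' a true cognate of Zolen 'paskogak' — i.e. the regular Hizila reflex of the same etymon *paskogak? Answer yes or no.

Derive the expected Hizila reflex of *paskogak:
Hizila: *paskogak > poskogok > poshogoh > poshoyoh  (by vowel merger, unconditioned shift, unconditioned shift)
Hizila 'poshoyoh' matches the regular reflex exactly, so the pair is cognate.

yes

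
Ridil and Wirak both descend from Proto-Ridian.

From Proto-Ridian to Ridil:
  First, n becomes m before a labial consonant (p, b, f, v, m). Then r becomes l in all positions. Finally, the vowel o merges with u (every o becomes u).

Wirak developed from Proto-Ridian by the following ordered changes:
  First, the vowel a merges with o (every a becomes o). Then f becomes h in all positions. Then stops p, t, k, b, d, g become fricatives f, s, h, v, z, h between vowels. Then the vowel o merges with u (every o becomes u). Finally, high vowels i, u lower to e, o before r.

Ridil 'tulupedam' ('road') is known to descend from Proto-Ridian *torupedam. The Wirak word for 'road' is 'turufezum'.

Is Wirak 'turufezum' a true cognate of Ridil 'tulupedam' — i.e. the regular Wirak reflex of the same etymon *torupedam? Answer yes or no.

Derive the expected Wirak reflex of *torupedam:
Wirak: start from *torupedam.
  rule 1 (vowel merger): torupedam → torupedom
  rule 2: no change — torupedom
  rule 3 (intervocalic lenition): torupedom → torufezom
  rule 4 (vowel merger): torufezom → turufezum
  rule 5 (pre-rhotic lowering): turufezum → torufezum
  ⇒ Wirak torufezum
The regular Wirak reflex would be 'torufezum', but the attested form is 'turufezum'. The correspondence is irregular, so they are not cognates (the Wirak form has a different source).

no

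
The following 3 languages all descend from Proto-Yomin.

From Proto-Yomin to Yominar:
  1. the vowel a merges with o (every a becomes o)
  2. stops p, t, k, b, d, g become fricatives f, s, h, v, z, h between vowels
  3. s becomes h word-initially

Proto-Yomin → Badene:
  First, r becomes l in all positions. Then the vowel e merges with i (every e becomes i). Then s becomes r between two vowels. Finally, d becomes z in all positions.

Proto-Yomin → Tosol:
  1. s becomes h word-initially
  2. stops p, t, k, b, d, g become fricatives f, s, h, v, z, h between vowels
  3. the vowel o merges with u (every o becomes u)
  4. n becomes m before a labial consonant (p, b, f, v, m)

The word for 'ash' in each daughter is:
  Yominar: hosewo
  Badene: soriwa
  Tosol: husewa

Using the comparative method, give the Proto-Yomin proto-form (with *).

*sosewa

Position 4: Yominar has e, Badene has i, Tosol has e. Yominar preserves e here (none of its changes turn any other segment into e), so the proto-segment is *e.
Position 6: Yominar has o, Badene has a, Tosol has a. Badene preserves a here (none of its changes turn any other segment into a), so the proto-segment is *a.
Position 3: Yominar has s, Badene has r, Tosol has s. In Badene, r can only continue *s, so the proto-segment is *s.
This points to *sosewa. Verify forward in each daughter:
Yominar: *sosewa
  sosewa → sosewo   [vowel merger]
  sosewo (rule 2 does not apply)
  sosewo → hosewo   [debuccalisation]
  giving Yominar hosewo.
Badene: *sosewa > sosiwa > soriwa  (by vowel merger, rhotacism)
Tosol: start from *sosewa.
  rule 1 (debuccalisation): sosewa → hosewa
  rule 2: no change — hosewa
  rule 3 (vowel merger): hosewa → husewa
  rule 4: no change — husewa
  ⇒ Tosol husewa
No other proto-form is consistent with every reflex, so the reconstruction is *sosewa.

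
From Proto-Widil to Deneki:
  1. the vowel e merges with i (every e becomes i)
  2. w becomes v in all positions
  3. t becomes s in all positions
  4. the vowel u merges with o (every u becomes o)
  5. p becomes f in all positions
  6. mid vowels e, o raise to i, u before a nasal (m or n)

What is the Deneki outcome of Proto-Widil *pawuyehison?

favoyihisun

Deneki: start from *pawuyehison.
  rule 1 (vowel merger): pawuyehison → pawuyihison
  rule 2 (unconditioned shift): pawuyihison → pavuyihison
  rule 3: no change — pavuyihison
  rule 4 (vowel merger): pavuyihison → pavoyihison
  rule 5 (unconditioned shift): pavoyihison → favoyihison
  rule 6 (pre-nasal raising): favoyihison → favoyihisun
  ⇒ Deneki favoyihisun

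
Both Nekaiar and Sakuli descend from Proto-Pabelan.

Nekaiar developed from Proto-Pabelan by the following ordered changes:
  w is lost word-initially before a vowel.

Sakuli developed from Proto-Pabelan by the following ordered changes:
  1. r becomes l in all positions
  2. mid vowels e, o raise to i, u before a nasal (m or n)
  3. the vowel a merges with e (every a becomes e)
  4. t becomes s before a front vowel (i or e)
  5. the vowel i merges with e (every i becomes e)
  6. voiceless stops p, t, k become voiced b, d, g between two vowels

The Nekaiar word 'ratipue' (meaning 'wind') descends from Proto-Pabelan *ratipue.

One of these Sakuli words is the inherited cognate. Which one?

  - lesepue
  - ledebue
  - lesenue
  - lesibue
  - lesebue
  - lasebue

lesebue

Sakuli: start from *ratipue.
  rule 1 (unconditioned shift): ratipue → latipue
  rule 2: no change — latipue
  rule 3 (vowel merger): latipue → letipue
  rule 4 (palatalisation): letipue → lesipue
  rule 5 (vowel merger): lesipue → lesepue
  rule 6 (intervocalic voicing): lesepue → lesebue
  ⇒ Sakuli lesebue
The other candidates each miss or misapply at least one Sakuli change.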